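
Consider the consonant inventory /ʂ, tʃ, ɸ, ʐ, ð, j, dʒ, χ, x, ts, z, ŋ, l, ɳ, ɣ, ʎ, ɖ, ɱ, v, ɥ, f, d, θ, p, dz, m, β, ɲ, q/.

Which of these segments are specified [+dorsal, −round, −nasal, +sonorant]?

Checking each segment against [+dorsal], [−round], [−nasal], [+sonorant]: /j/ (palatal glide), /ʎ/ (palatal lateral approximant) satisfy every feature; every other segment in the inventory fails at least one.

j, ʎ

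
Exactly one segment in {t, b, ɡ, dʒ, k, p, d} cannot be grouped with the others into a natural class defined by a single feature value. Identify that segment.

[delayed release] (equivalently [strident]) groups all but one: /d, t, p, b, ɡ, k/ share [−delayed release] while /dʒ/ (voiced postalveolar affricate) alone is [+delayed release]. Removing any other segment would not leave a single-feature class that excludes it.

dʒ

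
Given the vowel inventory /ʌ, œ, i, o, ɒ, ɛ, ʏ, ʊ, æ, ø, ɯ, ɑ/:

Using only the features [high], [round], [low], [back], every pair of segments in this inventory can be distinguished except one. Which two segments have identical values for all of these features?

/œ/ (mid front rounded lax vowel) and /ø/ (mid front rounded tense vowel) are both [−high], [+round], [−low], [−back], so none of the listed features separates them. (They do differ in [tense], which is not among the given features.) Every other pair in the inventory differs on at least one listed feature.

œ, ø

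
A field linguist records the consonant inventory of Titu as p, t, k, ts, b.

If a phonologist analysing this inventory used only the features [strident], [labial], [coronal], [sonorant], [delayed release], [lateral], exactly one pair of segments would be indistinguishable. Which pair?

/b/ (voiced bilabial stop) and /p/ (voiceless bilabial stop) are both [−strident], [+labial], [−coronal], [−sonorant], [−delayed release], [−lateral], so none of the listed features separates them. (They do differ in [voice], which is not among the given features.) Every other pair in the inventory differs on at least one listed feature.

b, p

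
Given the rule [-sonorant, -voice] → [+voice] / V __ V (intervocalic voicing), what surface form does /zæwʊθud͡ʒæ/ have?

The only segment in the rule's environment that also matches [-sonorant, -voice] is /θ/. Applying [+voice] turns the voiceless dental fricative into /ð/ (voiced dental fricative), giving [zæwʊðud͡ʒæ].

[zæwʊðud͡ʒæ]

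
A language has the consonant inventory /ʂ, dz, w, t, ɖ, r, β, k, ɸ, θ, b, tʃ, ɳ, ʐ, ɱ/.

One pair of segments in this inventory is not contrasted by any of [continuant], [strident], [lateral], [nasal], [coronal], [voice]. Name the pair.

Both /β/ and /w/ are [+continuant], [−strident], [−lateral], [−nasal], [−coronal], [+voice]. Since the list omits [sonorant], [round] and [dorsal] — which do distinguish the voiced bilabial fricative from the labial-velar glide — this pair collapses; all other pairs remain distinct.

β, w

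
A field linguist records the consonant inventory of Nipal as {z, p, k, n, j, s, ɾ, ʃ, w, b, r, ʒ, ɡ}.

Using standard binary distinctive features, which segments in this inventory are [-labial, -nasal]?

Eliminate segments failing any feature: /p, w, b/ are [+labial]; /n/ is [+nasal]. The remaining /z, k, j, s, ɾ, ʃ, r, ʒ, ɡ/ satisfy [-labial], [-nasal].

z, k, j, s, ɾ, ʃ, r, ʒ, ɡ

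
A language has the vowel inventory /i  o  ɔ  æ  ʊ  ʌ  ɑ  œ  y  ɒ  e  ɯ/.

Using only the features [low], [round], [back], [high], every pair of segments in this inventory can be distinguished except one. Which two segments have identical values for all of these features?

On the given features, /o/ and /ɔ/ have an identical profile: [−low], [+round], [+back], [−high]. No other two segments in the inventory coincide on all 4 features. (They do differ in [tense], which is not among the given features.)

o, ɔ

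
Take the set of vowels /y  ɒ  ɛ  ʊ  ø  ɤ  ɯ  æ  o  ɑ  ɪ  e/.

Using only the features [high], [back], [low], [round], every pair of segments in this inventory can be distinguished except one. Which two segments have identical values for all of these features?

e, ɛ

On the given features, /e/ and /ɛ/ have an identical profile: [−high], [−back], [−low], [−round]. No other two segments in the inventory coincide on all 4 features. (They do differ in [tense], which is not among the given features.)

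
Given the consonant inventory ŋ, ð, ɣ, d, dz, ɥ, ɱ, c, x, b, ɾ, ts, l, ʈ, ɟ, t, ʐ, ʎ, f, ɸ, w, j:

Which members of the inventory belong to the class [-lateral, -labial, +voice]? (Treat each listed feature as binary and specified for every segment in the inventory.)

ŋ, ð, ɣ, d, dz, ɾ, ɟ, ʐ, j

Checking each segment against [-lateral], [-labial], [+voice]: /ŋ/ (velar nasal), /ð/ (voiced dental fricative), /ɣ/ (voiced velar fricative), /d/ (voiced alveolar stop), /dz/ (voiced alveolar affricate), /ɾ/ (alveolar tap), among others, satisfy every feature; every other segment in the inventory fails at least one.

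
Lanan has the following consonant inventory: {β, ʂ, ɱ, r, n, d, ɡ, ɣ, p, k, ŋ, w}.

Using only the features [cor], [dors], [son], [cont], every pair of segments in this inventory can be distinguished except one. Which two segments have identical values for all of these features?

Both /k/ and /ɡ/ are [−coronal], [+dorsal], [−sonorant], [−continuant]. Since the list omits [voice] — which does distinguish the voiceless velar stop from the voiced velar stop — this pair collapses; all other pairs remain distinct.

k, ɡ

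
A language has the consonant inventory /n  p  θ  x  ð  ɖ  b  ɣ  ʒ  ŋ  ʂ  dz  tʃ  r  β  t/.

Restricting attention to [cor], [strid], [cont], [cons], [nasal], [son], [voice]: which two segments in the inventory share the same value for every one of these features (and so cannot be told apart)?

ɣ, β

Both /ɣ/ and /β/ are [-coronal], [-strident], [+continuant], [+consonantal], [-nasal], [-sonorant], [+voice]. Since the list omits [labial] and [dorsal] — which do distinguish the voiced velar fricative from the voiced bilabial fricative — this pair collapses; all other pairs remain distinct.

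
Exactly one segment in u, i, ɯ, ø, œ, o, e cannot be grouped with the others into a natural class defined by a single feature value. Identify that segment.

[tense] groups all but one: /o, i, u, ø, e, ɯ/ share [+tense] while /œ/ (mid front rounded lax vowel) alone is [-tense]. Removing any other segment would not leave a single-feature class that excludes it.

œ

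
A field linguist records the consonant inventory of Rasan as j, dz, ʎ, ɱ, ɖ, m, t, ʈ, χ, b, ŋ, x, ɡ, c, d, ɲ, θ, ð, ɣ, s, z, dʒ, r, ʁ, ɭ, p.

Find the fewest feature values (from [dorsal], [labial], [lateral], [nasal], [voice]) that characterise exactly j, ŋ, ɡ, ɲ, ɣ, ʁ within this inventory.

[+voice, −lateral, +dorsal]

Every target segment is [+voice], [−lateral], [+dorsal]; each remaining inventory member fails at least one of these. Each conjunct is needed — [−lateral, +dorsal] alone would also admit /χ, x, c/; [+voice, +dorsal] alone would also admit /ʎ/; [+voice, −lateral] alone would also admit /dz, ɱ, ɖ, m, …/ — and no other combination of two listed features has exactly this extension, so three is the minimum.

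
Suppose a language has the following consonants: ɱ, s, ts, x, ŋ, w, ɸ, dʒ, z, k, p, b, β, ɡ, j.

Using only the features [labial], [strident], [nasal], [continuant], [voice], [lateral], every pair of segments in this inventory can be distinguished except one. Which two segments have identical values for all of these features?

Both /β/ and /w/ are [+labial], [−strident], [−nasal], [+continuant], [+voice], [−lateral]. Since the list omits [sonorant], [round] and [dorsal] — which do distinguish the voiced bilabial fricative from the labial-velar glide — this pair collapses; all other pairs remain distinct.

β, w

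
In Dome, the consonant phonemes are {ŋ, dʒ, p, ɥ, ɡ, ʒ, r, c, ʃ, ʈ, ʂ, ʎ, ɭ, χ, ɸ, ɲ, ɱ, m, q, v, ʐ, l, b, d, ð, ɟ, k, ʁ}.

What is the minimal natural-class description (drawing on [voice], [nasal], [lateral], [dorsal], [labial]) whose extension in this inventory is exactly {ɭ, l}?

[+lateral, -dorsal]

The class [+lateral], [-dorsal] has exactly /ɭ, l/ as its extension in this inventory. No smaller conjunction from the listed features achieves this: [-dorsal] alone would also admit /dʒ, p, ʒ, r, …/; [+lateral] alone would also admit /ʎ/; and checking the remaining single features turns up none with this extension.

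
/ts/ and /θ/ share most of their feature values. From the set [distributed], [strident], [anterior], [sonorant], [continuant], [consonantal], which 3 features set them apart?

/ts/ (voiceless alveolar affricate) and /θ/ (voiceless dental fricative) agree on [+anterior], [-sonorant], [+consonantal]. They differ on [continuant] (/ts/ [-], /θ/ [+]), [strident] (/ts/ [+], /θ/ [-]), [distributed] (/ts/ [-], /θ/ [+]).

[continuant], [strident], [distributed]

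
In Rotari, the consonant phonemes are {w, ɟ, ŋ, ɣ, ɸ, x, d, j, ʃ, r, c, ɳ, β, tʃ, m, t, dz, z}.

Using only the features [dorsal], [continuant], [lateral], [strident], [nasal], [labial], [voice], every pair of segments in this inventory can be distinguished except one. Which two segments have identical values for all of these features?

/ɣ/ (voiced velar fricative) and /j/ (palatal glide) are both [+dorsal], [+continuant], [-lateral], [-strident], [-nasal], [-labial], [+voice], so none of the listed features separates them. (They do differ in [sonorant] and [back], which are not among the given features.) Every other pair in the inventory differs on at least one listed feature.

ɣ, j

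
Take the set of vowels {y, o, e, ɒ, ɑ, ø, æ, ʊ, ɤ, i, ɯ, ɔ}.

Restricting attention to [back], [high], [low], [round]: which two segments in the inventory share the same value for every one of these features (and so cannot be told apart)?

o, ɔ

On the given features, /o/ and /ɔ/ have an identical profile: [+back], [−high], [−low], [+round]. No other two segments in the inventory coincide on all 4 features. (They do differ in [tense], which is not among the given features.)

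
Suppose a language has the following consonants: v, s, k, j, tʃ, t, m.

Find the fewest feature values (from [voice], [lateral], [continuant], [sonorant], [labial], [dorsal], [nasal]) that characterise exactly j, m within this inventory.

Every target segment is [+sonorant] and no other inventory member is, so one feature is enough.

[+sonorant]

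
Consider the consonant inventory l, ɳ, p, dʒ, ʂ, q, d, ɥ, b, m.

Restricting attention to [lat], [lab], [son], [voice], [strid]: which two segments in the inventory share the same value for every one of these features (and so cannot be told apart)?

Both /m/ and /ɥ/ are [−lateral], [+labial], [+sonorant], [+voice], [−strident]. Since the list omits [nasal], [continuant], [round] and [dorsal] — which do distinguish the bilabial nasal from the labial-palatal glide — this pair collapses; all other pairs remain distinct.

m, ɥ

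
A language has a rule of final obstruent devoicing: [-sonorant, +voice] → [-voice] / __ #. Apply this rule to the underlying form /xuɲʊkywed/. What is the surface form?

/d/ satisfies [-sonorant, +voice] and sits in __ #. The [-voice] counterpart of the voiced alveolar stop is /t/. Other segments in /xuɲʊkywed/ either fail the structural description or are not in the environment, so the surface form is [xuɲʊkywet].

[xuɲʊkywet]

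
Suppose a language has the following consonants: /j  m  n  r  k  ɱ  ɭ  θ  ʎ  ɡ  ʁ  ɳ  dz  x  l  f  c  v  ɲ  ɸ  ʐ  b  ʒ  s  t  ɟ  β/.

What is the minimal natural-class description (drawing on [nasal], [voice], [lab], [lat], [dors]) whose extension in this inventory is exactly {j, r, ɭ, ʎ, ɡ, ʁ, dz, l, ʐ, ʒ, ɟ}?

The class [+voice], [−nasal], [−labial] has exactly /j, r, ɭ, ʎ, ɡ, ʁ, dz, l, ʐ, ʒ, ɟ/ as its extension in this inventory. No smaller conjunction from the listed features achieves this: [−nasal, −labial] alone would also admit /k, θ, x, c, …/; [+voice, −labial] alone would also admit /n, ɳ, ɲ/; [+voice, −nasal] alone would also admit /v, b, β/; and checking the remaining two-feature bundles turns up none with this extension.

[+voice, −nasal, −lab]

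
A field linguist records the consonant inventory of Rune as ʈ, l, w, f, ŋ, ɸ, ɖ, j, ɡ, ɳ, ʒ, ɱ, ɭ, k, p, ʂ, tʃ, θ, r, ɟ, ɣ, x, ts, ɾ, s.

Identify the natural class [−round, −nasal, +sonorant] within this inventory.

l, j, ɭ, r, ɾ

Checking each segment against [−round], [−nasal], [+sonorant]: /l/ (alveolar lateral approximant), /j/ (palatal glide), /ɭ/ (retroflex lateral approximant), /r/ (alveolar trill), /ɾ/ (alveolar tap) satisfy every feature; every other segment in the inventory fails at least one.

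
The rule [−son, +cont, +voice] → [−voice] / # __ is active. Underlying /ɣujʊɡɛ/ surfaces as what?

[xujʊɡɛ]

Only the initial segment /ɣ/ is both word-initial and matches the structural description. It is a voiced velar fricative, so [−son, +cont, +voice] holds; changing it to [−voice] with all other features held fixed yields /x/ (voiceless velar fricative). No other segment meets both the structural description and the environment, so the output is [xujʊɡɛ].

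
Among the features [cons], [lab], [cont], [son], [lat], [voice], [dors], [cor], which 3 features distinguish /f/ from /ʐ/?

/f/ (voiceless labiodental fricative) and /ʐ/ (voiced retroflex fricative) agree on [+consonantal], [+continuant], [-sonorant], [-lateral], [-dorsal]. They differ on [voice] (/f/ [-], /ʐ/ [+]), [labial] (/f/ [+], /ʐ/ [-]), [coronal] (/f/ [-], /ʐ/ [+]).

[voice], [labial], [coronal]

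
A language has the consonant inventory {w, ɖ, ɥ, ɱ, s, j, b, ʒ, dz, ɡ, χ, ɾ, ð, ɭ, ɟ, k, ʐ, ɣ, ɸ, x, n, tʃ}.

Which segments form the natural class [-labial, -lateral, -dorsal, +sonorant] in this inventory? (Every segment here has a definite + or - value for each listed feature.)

ɾ, n

Among the inventory, the [-labial] segments are /ɖ, s, j, ʒ, dz, ɡ, χ, ɾ, ð, ɭ, ɟ, k, ʐ, ɣ, x, n, tʃ/.
Intersecting with [-lateral] gives /ɖ, s, j, ʒ, dz, ɡ, χ, ɾ, ð, ɟ, k, ʐ, ɣ, x, n, tʃ/.
Intersecting with [-dorsal] gives /ɖ, s, ʒ, dz, ɾ, ð, ʐ, n, tʃ/.
Then [+sonorant] leaves /ɾ, n/.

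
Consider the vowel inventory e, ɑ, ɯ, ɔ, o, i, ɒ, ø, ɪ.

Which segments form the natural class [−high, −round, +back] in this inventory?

ɑ

Eliminate segments failing any feature: /e/ is [−back]; /ɯ, i, ɪ/ are [+high]; /ɔ, o, ɒ, ø/ are [+round]. The remaining /ɑ/ satisfy [−high], [−round], [+back].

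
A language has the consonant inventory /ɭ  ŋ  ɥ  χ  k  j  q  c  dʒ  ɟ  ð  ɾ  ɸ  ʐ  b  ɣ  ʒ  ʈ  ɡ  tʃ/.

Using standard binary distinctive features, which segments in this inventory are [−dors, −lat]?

dʒ, ð, ɾ, ɸ, ʐ, b, ʒ, ʈ, tʃ

Checking each segment against [−dorsal], [−lateral]: /dʒ/ (voiced postalveolar affricate), /ð/ (voiced dental fricative), /ɾ/ (alveolar tap), /ɸ/ (voiceless bilabial fricative), /ʐ/ (voiced retroflex fricative), /b/ (voiced bilabial stop), among others, satisfy every feature; every other segment in the inventory fails at least one.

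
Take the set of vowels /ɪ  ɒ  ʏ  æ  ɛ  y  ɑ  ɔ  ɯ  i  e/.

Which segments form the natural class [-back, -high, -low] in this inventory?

Checking each segment against [-back], [-high], [-low]: /ɛ/ (mid front unrounded lax vowel), /e/ (mid front unrounded tense vowel) satisfy every feature; every other segment in the inventory fails at least one.

ɛ, e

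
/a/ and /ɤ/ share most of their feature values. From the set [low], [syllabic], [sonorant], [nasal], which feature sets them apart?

[low]

/a/ (low unrounded vowel) and /ɤ/ (mid back unrounded tense vowel) agree on [+syllabic], [+sonorant], [-nasal]. They differ on [low] (/a/ [+], /ɤ/ [-]).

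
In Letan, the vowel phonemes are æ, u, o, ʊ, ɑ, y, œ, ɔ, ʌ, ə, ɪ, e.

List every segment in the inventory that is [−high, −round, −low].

ʌ, ə, e

Among the inventory, the [−high] segments are /æ, o, ɑ, œ, ɔ, ʌ, ə, e/.
Then [−round] gives /æ, ɑ, ʌ, ə, e/.
Within that set, [−low] leaves /ʌ, ə, e/.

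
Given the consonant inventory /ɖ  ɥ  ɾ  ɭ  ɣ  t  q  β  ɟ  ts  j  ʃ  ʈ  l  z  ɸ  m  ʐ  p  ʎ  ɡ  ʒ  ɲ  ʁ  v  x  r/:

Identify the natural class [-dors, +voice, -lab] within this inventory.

Checking each segment against [-dorsal], [+voice], [-labial]: /ɖ/ (voiced retroflex stop), /ɾ/ (alveolar tap), /ɭ/ (retroflex lateral approximant), /l/ (alveolar lateral approximant), /z/ (voiced alveolar fricative), /ʐ/ (voiced retroflex fricative), among others, satisfy every feature; every other segment in the inventory fails at least one.

ɖ, ɾ, ɭ, l, z, ʐ, ʒ, r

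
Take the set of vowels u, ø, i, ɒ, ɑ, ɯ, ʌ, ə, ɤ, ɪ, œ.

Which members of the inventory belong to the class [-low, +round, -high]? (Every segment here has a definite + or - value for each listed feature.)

Eliminate segments failing any feature: /u/ is [+high]; /i, ɯ, ʌ, ə, ɤ, ɪ/ are [-round]; /ɒ, ɑ/ are [+low]. The remaining /ø, œ/ satisfy [-low], [+round], [-high].

ø, œ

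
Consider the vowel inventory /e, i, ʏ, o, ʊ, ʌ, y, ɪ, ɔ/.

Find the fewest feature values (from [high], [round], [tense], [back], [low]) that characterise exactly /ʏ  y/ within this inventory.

[−back, +round]

/ʏ, y/ are all [−back], [+round], and no other segment in the inventory matches both values. Dropping any one of them over-generates: [+round] alone would also admit /o, ʊ, ɔ/; [−back] alone would also admit /e, i, ɪ/. No other single listed feature picks out exactly this set either, so fewer than two features will not do.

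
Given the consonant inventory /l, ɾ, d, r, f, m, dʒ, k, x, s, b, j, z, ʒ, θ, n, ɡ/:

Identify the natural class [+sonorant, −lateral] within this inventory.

ɾ, r, m, j, n

The [+sonorant] segments are /l, ɾ, r, m, j, n/.
Then [−lateral] leaves /ɾ, r, m, j, n/.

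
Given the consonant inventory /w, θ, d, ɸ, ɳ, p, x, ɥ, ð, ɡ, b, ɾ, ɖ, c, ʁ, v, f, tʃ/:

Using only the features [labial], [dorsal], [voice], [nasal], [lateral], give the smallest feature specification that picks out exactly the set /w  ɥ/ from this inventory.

[+labial, +dorsal]

The class [+labial], [+dorsal] has exactly /w, ɥ/ as its extension in this inventory. No smaller conjunction from the listed features achieves this: [+dorsal] alone would also admit /x, ɡ, c, ʁ/; [+labial] alone would also admit /ɸ, p, b, v, …/; and checking the remaining single features turns up none with this extension.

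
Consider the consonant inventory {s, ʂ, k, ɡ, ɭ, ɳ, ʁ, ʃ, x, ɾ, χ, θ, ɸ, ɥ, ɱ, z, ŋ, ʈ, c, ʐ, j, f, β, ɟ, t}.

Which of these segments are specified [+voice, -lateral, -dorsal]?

ɳ, ɾ, ɱ, z, ʐ, β

Eliminate segments failing any feature: /s, ʂ, k, ʃ, x, χ, θ, ɸ, ʈ, c, f, t/ are [-voice]; /ɡ, ʁ, ɥ, ŋ, j, ɟ/ are [+dorsal]; /ɭ/ is [+lateral]. The remaining /ɳ, ɾ, ɱ, z, ʐ, β/ satisfy [+voice], [-lateral], [-dorsal].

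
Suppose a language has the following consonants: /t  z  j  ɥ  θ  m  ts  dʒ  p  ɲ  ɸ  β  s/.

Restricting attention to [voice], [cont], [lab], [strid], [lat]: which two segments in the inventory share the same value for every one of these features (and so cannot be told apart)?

ɥ, β

Both /ɥ/ and /β/ are [+voice], [+continuant], [+labial], [-strident], [-lateral]. Since the list omits [sonorant], [round] and [dorsal] — which do distinguish the labial-palatal glide from the voiced bilabial fricative — this pair collapses; all other pairs remain distinct.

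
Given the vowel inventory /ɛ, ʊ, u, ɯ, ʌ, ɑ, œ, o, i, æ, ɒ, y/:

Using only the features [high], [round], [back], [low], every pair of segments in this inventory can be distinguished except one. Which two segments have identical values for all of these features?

Both /ʊ/ and /u/ are [+high], [+round], [+back], [−low]. Since the list omits [tense] — which does distinguish the high back rounded lax vowel from the high back rounded tense vowel — this pair collapses; all other pairs remain distinct.

ʊ, u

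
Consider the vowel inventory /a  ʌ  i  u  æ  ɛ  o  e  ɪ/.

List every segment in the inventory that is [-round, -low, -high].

ʌ, ɛ, e

Eliminate segments failing any feature: /a, æ/ are [+low]; /i, ɪ/ are [+high]; /u, o/ are [+round]. The remaining /ʌ, ɛ, e/ satisfy [-round], [-low], [-high].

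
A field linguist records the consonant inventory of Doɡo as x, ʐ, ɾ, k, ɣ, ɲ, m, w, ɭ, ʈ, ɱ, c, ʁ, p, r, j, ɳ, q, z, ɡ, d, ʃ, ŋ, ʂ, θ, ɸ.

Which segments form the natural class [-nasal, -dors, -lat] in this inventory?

ʐ, ɾ, ʈ, p, r, z, d, ʃ, ʂ, θ, ɸ

First, the [-nasal] segments are /x, ʐ, ɾ, k, ɣ, w, ɭ, ʈ, c, ʁ, p, r, j, q, z, ɡ, d, ʃ, ʂ, θ, ɸ/.
Intersecting with [-dorsal] gives /ʐ, ɾ, ɭ, ʈ, p, r, z, d, ʃ, ʂ, θ, ɸ/.
Within that set, [-lateral] leaves /ʐ, ɾ, ʈ, p, r, z, d, ʃ, ʂ, θ, ɸ/.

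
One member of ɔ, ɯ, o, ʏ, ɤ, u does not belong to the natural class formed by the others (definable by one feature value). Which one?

[back] groups all but one: /ɤ, ɔ, ɯ, o, u/ share [+back] while /ʏ/ (high front rounded lax vowel) alone is [−back]. Removing any other segment would not leave a single-feature class that excludes it.

ʏ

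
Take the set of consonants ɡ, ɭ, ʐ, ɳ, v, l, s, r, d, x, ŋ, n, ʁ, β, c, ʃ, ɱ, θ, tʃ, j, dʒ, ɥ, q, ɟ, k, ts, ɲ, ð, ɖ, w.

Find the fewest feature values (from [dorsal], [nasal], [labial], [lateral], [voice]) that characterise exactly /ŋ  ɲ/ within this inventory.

/ŋ, ɲ/ are all [+nasal], [+dorsal], and no other segment in the inventory matches both values. Dropping any one of them over-generates: [+dorsal] alone would also admit /ɡ, x, ʁ, c, …/; [+nasal] alone would also admit /ɳ, n, ɱ/. No other single listed feature picks out exactly this set either, so fewer than two features will not do.

[+nasal, +dorsal]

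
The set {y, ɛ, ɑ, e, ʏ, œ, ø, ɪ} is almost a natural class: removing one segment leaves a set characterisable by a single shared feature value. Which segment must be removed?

[back] (equivalently [low]) groups all but one: /ɪ, e, y, œ, ø, ʏ, ɛ/ share [−back] while /ɑ/ (low back unrounded vowel) alone is [+back]. Removing any other segment would not leave a single-feature class that excludes it.

ɑ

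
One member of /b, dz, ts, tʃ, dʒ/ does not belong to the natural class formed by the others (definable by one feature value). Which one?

b

The remaining segments after removing /b/ share [+delayed release]; /b/ (voiced bilabial stop) is [−delayed release]. For every other candidate removal, the leftover set fails to share any single feature value that the removed segment lacks.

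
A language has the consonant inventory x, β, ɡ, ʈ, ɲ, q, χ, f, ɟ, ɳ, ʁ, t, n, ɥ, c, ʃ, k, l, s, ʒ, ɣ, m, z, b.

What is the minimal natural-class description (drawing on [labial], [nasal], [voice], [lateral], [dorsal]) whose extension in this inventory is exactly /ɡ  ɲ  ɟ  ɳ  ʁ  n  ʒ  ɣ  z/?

[+voice, −lateral, −labial]

The class [+voice], [−lateral], [−labial] has exactly /ɡ, ɲ, ɟ, ɳ, ʁ, n, ʒ, ɣ, z/ as its extension in this inventory. No smaller conjunction from the listed features achieves this: [−lateral, −labial] alone would also admit /x, ʈ, q, χ, …/; [+voice, −labial] alone would also admit /l/; [+voice, −lateral] alone would also admit /β, ɥ, m, b/; and checking the remaining two-feature bundles turns up none with this extension.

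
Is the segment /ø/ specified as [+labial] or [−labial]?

As the mid front rounded tense vowel, /ø/ is [+labial].

[+labial]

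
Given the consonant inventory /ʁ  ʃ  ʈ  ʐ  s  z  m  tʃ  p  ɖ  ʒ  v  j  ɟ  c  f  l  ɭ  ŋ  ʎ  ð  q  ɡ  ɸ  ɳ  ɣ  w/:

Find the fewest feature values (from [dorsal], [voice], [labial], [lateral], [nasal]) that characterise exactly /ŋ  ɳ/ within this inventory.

[+nasal, −labial]

/ŋ, ɳ/ are all [+nasal], [−labial], and no other segment in the inventory matches both values. Dropping any one of them over-generates: [−labial] alone would also admit /ʁ, ʃ, ʈ, ʐ, …/; [+nasal] alone would also admit /m/. No other single listed feature picks out exactly this set either, so fewer than two features will not do.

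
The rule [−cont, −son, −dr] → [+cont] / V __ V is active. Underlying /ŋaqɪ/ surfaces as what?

[ŋaχɪ]

The only segment in the rule's environment that also matches [−cont, −son, −dr] is /q/. Applying [+continuant] turns the voiceless uvular stop into /χ/ (voiceless uvular fricative), giving [ŋaχɪ].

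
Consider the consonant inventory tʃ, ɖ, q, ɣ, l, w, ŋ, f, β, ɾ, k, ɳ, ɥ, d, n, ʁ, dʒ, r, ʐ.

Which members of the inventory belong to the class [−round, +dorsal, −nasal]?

q, ɣ, k, ʁ

Checking each segment against [−round], [+dorsal], [−nasal]: /q/ (voiceless uvular stop), /ɣ/ (voiced velar fricative), /k/ (voiceless velar stop), /ʁ/ (voiced uvular fricative) satisfy every feature; every other segment in the inventory fails at least one.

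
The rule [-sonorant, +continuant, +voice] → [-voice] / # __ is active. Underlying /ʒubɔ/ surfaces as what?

[ʃubɔ]

/ʒ/ satisfies [-sonorant, +continuant, +voice] and sits in # __. The [-voice] counterpart of the voiced postalveolar fricative is /ʃ/. Other segments in /ʒubɔ/ either fail the structural description or are not in the environment, so the surface form is [ʃubɔ].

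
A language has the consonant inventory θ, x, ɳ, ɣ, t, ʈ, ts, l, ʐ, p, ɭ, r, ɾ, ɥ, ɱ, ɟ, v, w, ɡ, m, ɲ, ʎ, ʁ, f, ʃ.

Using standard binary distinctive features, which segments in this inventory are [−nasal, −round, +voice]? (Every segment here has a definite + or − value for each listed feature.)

ɣ, l, ʐ, ɭ, r, ɾ, ɟ, v, ɡ, ʎ, ʁ

Eliminate segments failing any feature: /θ, x, t, ʈ, ts, p, f, ʃ/ are [−voice]; /ɳ, ɱ, m, ɲ/ are [+nasal]; /ɥ, w/ are [+round]. The remaining /ɣ, l, ʐ, ɭ, r, ɾ, ɟ, v, ɡ, ʎ, ʁ/ satisfy [−nasal], [−round], [+voice].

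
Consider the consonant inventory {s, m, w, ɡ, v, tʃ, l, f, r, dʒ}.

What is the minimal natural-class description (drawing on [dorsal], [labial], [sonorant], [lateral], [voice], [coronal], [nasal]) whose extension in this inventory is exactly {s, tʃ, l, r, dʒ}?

Every target segment is [+coronal] and no other inventory member is, so one feature is enough.

[+coronal]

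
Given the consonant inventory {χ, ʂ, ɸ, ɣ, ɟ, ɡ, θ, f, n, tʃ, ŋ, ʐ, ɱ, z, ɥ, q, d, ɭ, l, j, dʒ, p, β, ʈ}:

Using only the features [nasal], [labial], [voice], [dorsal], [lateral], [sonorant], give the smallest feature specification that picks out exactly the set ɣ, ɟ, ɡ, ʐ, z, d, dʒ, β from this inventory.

[−sonorant, +voice]

/ɣ, ɟ, ɡ, ʐ, z, d, dʒ, β/ are all [−sonorant], [+voice], and no other segment in the inventory matches both values. Dropping any one of them over-generates: [+voice] alone would also admit /n, ŋ, ɱ, ɥ, …/; [−sonorant] alone would also admit /χ, ʂ, ɸ, θ, …/. No other single listed feature picks out exactly this set either, so fewer than two features will not do.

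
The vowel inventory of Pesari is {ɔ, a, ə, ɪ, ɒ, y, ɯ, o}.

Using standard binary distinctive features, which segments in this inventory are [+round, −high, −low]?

ɔ, o

The [+round] segments are /ɔ, ɒ, y, o/.
Then [−high] gives /ɔ, ɒ, o/.
Of those, [−low] leaves /ɔ, o/.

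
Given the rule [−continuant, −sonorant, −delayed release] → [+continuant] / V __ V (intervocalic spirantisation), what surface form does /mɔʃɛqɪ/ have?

Only /q/ occurs between two vowels (/ɛ/ __ /ɪ/) and matches the structural description. It is a voiceless uvular stop, so [−continuant, −sonorant, −delayed release] holds; changing it to [+continuant] with all other features held fixed yields /χ/ (voiceless uvular fricative). No other segment meets both the structural description and the environment, so the output is [mɔʃɛχɪ].

[mɔʃɛχɪ]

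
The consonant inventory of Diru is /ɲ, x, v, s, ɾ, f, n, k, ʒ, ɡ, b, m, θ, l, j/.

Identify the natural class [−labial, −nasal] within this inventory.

x, s, ɾ, k, ʒ, ɡ, θ, l, j

First, the [−labial] segments are /ɲ, x, s, ɾ, n, k, ʒ, ɡ, θ, l, j/.
Of those, [−nasal] leaves /x, s, ɾ, k, ʒ, ɡ, θ, l, j/.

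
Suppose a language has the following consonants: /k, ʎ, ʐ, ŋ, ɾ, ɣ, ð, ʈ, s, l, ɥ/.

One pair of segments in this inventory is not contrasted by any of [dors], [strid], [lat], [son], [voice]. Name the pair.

Both /ɥ/ and /ŋ/ are [+dorsal], [−strident], [−lateral], [+sonorant], [+voice]. Since the list omits [nasal], [continuant], [labial], [round] and [back] — which do distinguish the labial-palatal glide from the velar nasal — this pair collapses; all other pairs remain distinct.

ɥ, ŋ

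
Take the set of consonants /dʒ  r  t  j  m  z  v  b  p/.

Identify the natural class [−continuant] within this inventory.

dʒ, t, m, b, p

The [−continuant] segments here are /dʒ, t, m, b, p/; the remaining /r, j, z, v/ are [+continuant].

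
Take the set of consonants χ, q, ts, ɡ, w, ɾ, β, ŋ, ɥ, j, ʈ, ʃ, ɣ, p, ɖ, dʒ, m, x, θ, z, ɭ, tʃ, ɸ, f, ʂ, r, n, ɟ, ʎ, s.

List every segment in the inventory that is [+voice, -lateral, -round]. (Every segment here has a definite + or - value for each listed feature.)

Among the inventory, the [+voice] segments are /ɡ, w, ɾ, β, ŋ, ɥ, j, ɣ, ɖ, dʒ, m, z, ɭ, r, n, ɟ, ʎ/.
Then [-lateral] gives /ɡ, w, ɾ, β, ŋ, ɥ, j, ɣ, ɖ, dʒ, m, z, r, n, ɟ/.
Intersecting with [-round] leaves /ɡ, ɾ, β, ŋ, j, ɣ, ɖ, dʒ, m, z, r, n, ɟ/.

ɡ, ɾ, β, ŋ, j, ɣ, ɖ, dʒ, m, z, r, n, ɟ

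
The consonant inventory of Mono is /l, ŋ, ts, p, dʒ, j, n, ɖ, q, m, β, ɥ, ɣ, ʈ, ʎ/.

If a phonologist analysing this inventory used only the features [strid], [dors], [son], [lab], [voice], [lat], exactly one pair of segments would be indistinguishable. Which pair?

Both /ŋ/ and /j/ are [-strident], [+dorsal], [+sonorant], [-labial], [+voice], [-lateral]. Since the list omits [nasal], [continuant] and [back] — which do distinguish the velar nasal from the palatal glide — this pair collapses; all other pairs remain distinct.

ŋ, j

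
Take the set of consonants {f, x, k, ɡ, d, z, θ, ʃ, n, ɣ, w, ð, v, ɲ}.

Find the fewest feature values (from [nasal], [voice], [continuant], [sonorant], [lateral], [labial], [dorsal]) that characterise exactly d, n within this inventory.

The class [−continuant], [−dorsal] has exactly /d, n/ as its extension in this inventory. No smaller conjunction from the listed features achieves this: [−dorsal] alone would also admit /f, z, θ, ʃ, …/; [−continuant] alone would also admit /k, ɡ, ɲ/; and checking the remaining single features turns up none with this extension.

[−continuant, −dorsal]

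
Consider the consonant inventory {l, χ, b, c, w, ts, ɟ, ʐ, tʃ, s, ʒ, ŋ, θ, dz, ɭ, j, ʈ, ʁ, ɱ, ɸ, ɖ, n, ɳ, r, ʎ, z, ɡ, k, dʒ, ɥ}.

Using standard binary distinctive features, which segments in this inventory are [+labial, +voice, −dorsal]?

b, ɱ

The [+labial] segments are /b, w, ɱ, ɸ, ɥ/.
Intersecting with [+voice] gives /b, w, ɱ, ɥ/.
Among these, [−dorsal] leaves /b, ɱ/.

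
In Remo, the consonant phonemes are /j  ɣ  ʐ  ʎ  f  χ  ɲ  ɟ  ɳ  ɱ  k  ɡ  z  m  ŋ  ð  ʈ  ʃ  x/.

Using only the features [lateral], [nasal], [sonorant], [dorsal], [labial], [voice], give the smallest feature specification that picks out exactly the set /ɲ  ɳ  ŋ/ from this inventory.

[+nasal, −labial]

The class [+nasal], [−labial] has exactly /ɲ, ɳ, ŋ/ as its extension in this inventory. No smaller conjunction from the listed features achieves this: [−labial] alone would also admit /j, ɣ, ʐ, ʎ, …/; [+nasal] alone would also admit /ɱ, m/; and checking the remaining single features turns up none with this extension.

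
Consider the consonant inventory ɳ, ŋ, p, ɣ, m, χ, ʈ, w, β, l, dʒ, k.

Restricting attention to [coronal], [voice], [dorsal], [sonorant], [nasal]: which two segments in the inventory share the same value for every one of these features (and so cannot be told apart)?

k, χ

Both /k/ and /χ/ are [−coronal], [−voice], [+dorsal], [−sonorant], [−nasal]. Since the list omits [continuant] and [high] — which do distinguish the voiceless velar stop from the voiceless uvular fricative — this pair collapses; all other pairs remain distinct.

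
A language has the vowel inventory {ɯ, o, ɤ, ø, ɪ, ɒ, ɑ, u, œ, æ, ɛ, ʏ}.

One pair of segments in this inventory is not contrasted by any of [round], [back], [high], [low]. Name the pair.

ø, œ

Both /ø/ and /œ/ are [+round], [−back], [−high], [−low]. Since the list omits [tense] — which does distinguish the mid front rounded tense vowel from the mid front rounded lax vowel — this pair collapses; all other pairs remain distinct.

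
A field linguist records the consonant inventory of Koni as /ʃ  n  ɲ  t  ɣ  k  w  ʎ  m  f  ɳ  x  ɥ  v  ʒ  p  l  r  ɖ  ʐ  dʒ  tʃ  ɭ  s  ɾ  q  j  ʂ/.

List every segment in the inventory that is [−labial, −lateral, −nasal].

Eliminate segments failing any feature: /n, ɲ, ɳ/ are [+nasal]; /w, m, f, ɥ, v, p/ are [+labial]; /ʎ, l, ɭ/ are [+lateral]. The remaining /ʃ, t, ɣ, k, x, ʒ, r, ɖ, ʐ, dʒ, tʃ, s, ɾ, q, j, ʂ/ satisfy [−labial], [−lateral], [−nasal].

ʃ, t, ɣ, k, x, ʒ, r, ɖ, ʐ, dʒ, tʃ, s, ɾ, q, j, ʂ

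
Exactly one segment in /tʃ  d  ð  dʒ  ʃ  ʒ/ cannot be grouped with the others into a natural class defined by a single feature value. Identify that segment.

/ʒ, ʃ, tʃ, dʒ, ð/ are all [+distributed], but /d/ (voiced alveolar stop) is [−distributed]. No other single segment can be removed to leave a set sharing one feature value that the removed segment lacks, so /d/ is the odd one out.

d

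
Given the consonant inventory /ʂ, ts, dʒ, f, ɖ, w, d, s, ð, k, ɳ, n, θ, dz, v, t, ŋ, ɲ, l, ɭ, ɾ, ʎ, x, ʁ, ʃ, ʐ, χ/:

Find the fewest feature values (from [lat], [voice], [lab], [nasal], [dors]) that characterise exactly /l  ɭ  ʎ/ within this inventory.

[+lat]

/l, ɭ, ʎ/ are exactly the [+lateral] segments in the inventory, so a single feature suffices.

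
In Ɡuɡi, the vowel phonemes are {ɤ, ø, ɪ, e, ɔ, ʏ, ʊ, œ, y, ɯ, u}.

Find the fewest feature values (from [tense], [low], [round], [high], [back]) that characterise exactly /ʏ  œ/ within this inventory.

/ʏ, œ/ are all [-back], [+round], [-tense], and no other segment in the inventory matches all three values. Dropping any one of them over-generates: [+round, -tense] alone would also admit /ɔ, ʊ/; [-back, -tense] alone would also admit /ɪ/; [-back, +round] alone would also admit /ø, y/. No other combination of two listed features picks out exactly this set either, so fewer than three features will not do.

[-back, +round, -tense]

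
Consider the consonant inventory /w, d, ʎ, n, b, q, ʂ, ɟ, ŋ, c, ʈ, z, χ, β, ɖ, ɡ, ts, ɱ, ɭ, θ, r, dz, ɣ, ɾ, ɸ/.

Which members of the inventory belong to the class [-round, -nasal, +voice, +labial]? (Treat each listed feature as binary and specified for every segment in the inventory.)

Eliminate segments failing any feature: /w/ is [+round]; /d, ʎ, ɟ, z, ɖ, ɡ, ɭ, r, dz, ɣ, ɾ/ are [-labial]; /n, ŋ, ɱ/ are [+nasal]; /q, ʂ, c, ʈ, χ, ts, θ, ɸ/ are [-voice]. The remaining /b, β/ satisfy [-round], [-nasal], [+voice], [+labial].

b, β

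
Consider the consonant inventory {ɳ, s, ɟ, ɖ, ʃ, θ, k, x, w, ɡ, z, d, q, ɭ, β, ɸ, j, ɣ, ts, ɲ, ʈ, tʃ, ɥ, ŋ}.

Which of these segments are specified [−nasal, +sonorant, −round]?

Eliminate segments failing any feature: /ɳ, ɲ, ŋ/ are [+nasal]; /s, ɟ, ɖ, ʃ, θ, k, x, ɡ, z, d, q, β, ɸ, ɣ, ts, ʈ, tʃ/ are [−sonorant]; /w, ɥ/ are [+round]. The remaining /ɭ, j/ satisfy [−nasal], [+sonorant], [−round].

ɭ, j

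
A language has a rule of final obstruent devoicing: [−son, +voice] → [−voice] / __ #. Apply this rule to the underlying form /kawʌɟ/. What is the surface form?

Only the final segment /ɟ/ is both word-final and matches the structural description. It is a voiced palatal stop, so [−son, +voice] holds; changing it to [−voice] with all other features held fixed yields /c/ (voiceless palatal stop). No other segment meets both the structural description and the environment, so the output is [kawʌc].

[kawʌc]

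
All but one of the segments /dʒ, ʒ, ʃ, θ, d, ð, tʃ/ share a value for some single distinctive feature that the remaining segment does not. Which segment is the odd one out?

[distributed] groups all but one: /dʒ, tʃ, ð, ʃ, θ, ʒ/ share [+distributed] while /d/ (voiced alveolar stop) alone is [−distributed]. Removing any other segment would not leave a single-feature class that excludes it.

d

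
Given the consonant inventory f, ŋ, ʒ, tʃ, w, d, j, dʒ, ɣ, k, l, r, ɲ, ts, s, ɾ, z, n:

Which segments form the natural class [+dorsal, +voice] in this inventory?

Among the inventory, the [+dorsal] segments are /ŋ, w, j, ɣ, k, ɲ/.
Then [+voice] leaves /ŋ, w, j, ɣ, ɲ/.

ŋ, w, j, ɣ, ɲ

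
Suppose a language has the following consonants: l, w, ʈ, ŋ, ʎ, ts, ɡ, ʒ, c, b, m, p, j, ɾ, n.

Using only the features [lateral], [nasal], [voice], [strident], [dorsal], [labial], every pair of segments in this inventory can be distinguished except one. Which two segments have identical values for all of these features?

Both /ɡ/ and /j/ are [-lateral], [-nasal], [+voice], [-strident], [+dorsal], [-labial]. Since the list omits [sonorant], [continuant] and [back] — which do distinguish the voiced velar stop from the palatal glide — this pair collapses; all other pairs remain distinct.

ɡ, j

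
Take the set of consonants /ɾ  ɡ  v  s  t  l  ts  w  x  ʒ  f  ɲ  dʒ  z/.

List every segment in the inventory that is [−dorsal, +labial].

Checking each segment against [−dorsal], [+labial]: /v/ (voiced labiodental fricative), /f/ (voiceless labiodental fricative) satisfy every feature; every other segment in the inventory fails at least one.

v, f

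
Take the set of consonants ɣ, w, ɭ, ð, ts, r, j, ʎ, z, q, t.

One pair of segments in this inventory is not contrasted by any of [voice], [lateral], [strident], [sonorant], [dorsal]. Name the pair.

w, j

On the given features, /w/ and /j/ have an identical profile: [+voice], [-lateral], [-strident], [+sonorant], [+dorsal]. No other two segments in the inventory coincide on all 5 features. (They do differ in [labial], [round] and [back], which are not among the given features.)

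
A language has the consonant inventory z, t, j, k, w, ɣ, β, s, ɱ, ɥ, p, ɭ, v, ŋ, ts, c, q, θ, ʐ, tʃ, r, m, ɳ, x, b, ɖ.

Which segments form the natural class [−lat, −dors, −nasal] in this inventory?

The [−lateral] segments are /z, t, j, k, w, ɣ, β, s, ɱ, ɥ, p, v, ŋ, ts, c, q, θ, ʐ, tʃ, r, m, ɳ, x, b, ɖ/.
Among these, [−dorsal] gives /z, t, β, s, ɱ, p, v, ts, θ, ʐ, tʃ, r, m, ɳ, b, ɖ/.
Then [−nasal] leaves /z, t, β, s, p, v, ts, θ, ʐ, tʃ, r, b, ɖ/.

z, t, β, s, p, v, ts, θ, ʐ, tʃ, r, b, ɖ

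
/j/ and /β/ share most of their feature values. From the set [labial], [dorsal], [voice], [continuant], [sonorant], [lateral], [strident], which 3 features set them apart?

/j/ is the palatal glide and /β/ is the voiced bilabial fricative. Both are [+voice], [+continuant], [-lateral], [-strident]. /j/ is [+sonorant] while /β/ is [-sonorant]; /j/ is [-labial] while /β/ is [+labial]; /j/ is [+dorsal] while /β/ is [-dorsal], so the distinguishing features are [sonorant], [labial], [dorsal].

[sonorant], [labial], [dorsal]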